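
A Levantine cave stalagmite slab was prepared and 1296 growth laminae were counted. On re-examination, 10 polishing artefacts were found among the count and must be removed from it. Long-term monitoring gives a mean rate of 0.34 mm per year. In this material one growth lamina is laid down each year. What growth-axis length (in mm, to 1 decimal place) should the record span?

437.2 mm

Correcting the raw count gives 1296 − 10 = 1286 true growth laminae.
Predicted length = 0.34 mm/year × 1286 years = 437.2 mm.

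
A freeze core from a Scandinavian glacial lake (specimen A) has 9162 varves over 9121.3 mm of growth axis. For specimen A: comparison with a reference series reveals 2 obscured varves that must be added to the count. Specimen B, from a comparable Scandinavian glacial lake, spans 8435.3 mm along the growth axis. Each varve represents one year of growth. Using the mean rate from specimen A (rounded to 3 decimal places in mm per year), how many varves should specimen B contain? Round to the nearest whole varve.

8478 varves

Specimen A: adjusted count: 9162 + 2 = 9164 varves.
A: Mean rate = 9121.3 mm / 9164 years ≈ 0.995 mm/year.
B spans 8435.3 / 0.995 = 8477.69 years ≈ 8478 varves.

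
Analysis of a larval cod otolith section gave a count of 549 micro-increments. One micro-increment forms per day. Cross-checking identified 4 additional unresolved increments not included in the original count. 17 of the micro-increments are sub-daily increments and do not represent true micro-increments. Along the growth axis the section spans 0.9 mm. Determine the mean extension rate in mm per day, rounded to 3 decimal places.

0.002 mm per day

True micro-increment count = 549 − 17 + 4 = 536.
Mean rate = 0.9 mm / 536 days ≈ 0.002 mm per day.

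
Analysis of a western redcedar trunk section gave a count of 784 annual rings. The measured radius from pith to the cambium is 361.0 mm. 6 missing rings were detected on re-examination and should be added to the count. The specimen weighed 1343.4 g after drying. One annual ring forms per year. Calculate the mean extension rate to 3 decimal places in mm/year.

0.457 mm/year

After corrections the count is 784 + 6 = 790 annual rings.
Extension rate ≈ 361.0 / 790 = 0.457 mm/year.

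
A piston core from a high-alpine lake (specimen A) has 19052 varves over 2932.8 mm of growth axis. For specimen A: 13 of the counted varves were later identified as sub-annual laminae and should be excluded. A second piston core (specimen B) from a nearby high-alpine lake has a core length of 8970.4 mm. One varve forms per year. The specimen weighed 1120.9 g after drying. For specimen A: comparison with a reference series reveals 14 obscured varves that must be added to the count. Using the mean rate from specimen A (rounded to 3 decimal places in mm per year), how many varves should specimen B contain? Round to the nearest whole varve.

58249 varves

Specimen A: true varve count = 19052 − 13 + 14 = 19053.
A: 2932.8 mm over 19053 years gives 2932.8 / 19053 ≈ 0.154 mm/year.
For B, 8970.4 / 0.154 = 58249.35 years ≈ 58249 varves.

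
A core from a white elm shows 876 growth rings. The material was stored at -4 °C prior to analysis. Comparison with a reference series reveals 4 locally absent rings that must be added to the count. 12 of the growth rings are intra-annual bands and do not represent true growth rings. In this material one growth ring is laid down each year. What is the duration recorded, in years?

868 yr

Correcting the raw count gives 876 − 12 + 4 = 868 true growth rings.
At one growth ring per year, that is 868 years.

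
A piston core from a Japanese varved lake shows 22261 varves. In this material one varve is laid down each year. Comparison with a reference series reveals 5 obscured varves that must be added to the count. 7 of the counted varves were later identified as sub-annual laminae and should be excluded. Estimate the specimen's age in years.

22259 yr

Correcting the raw count gives 22261 − 7 + 5 = 22259 true varves.
With a one-to-one varve periodicity this is 22259 years.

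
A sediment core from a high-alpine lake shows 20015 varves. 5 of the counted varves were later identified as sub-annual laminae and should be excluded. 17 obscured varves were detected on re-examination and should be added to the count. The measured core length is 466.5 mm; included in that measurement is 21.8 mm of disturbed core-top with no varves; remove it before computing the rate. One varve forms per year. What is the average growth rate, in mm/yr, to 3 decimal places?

0.022 mm/yr

Adjusted count: 20015 − 5 + 17 = 20027 varves.
Removing the 21.8 mm offcut leaves 466.5 − 21.8 = 444.7 mm.
Mean rate = 444.7 mm / 20027 years ≈ 0.022 mm/yr.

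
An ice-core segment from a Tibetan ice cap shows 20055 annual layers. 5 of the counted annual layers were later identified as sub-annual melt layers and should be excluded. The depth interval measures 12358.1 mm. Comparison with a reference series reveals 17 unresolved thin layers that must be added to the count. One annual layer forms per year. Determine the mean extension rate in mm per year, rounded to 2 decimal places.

True annual layer count = 20055 − 5 + 17 = 20067.
12358.1 mm over 20067 years gives 12358.1 / 20067 ≈ 0.62 mm per year.

0.62 mm per year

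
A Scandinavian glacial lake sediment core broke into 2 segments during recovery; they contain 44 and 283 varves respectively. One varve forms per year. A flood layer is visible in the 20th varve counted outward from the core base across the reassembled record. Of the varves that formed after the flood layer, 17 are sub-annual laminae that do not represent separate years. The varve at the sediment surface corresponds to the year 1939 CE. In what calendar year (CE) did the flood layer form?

1649 CE

Total varves = 44 + 283 = 327.
The flood layer sits at varve 20 from the core base, so 327 − 20 = 307 varves formed after it.
Removing the 17 false varves leaves 307 − 17 = 290 true varves beyond the flood layer.
1939 − 290 = 1649 CE.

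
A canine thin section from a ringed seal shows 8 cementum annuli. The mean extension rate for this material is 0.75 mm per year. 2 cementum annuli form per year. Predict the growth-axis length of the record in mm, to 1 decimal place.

3.0 mm

8 cementum annuli at 2 per year is 8 / 2 = 4 years.
Predicted length = 0.75 mm/year × 4 years = 3.0 mm.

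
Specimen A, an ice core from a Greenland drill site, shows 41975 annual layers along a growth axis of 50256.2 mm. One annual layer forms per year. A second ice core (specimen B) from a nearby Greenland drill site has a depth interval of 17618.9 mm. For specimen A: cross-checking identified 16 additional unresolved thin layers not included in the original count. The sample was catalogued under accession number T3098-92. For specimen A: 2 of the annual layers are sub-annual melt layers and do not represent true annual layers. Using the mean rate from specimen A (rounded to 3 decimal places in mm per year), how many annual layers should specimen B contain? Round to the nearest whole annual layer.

Specimen A: after corrections the count is 41975 − 2 + 16 = 41989 annual layers.
A: Extension rate ≈ 50256.2 / 41989 = 1.197 mm/year.
B spans 17618.9 / 1.197 = 14719.21 years ≈ 14719 annual layers.

14719 annual layers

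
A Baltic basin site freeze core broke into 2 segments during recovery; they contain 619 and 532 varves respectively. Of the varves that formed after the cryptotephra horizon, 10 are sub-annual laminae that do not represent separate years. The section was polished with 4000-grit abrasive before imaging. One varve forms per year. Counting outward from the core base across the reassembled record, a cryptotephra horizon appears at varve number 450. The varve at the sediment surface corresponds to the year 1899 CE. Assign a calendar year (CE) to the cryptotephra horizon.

1208 CE

Total varves = 619 + 532 = 1151.
1151 − 450 = 701 varves lie beyond the cryptotephra horizon toward the sediment surface.
Removing the 10 false varves leaves 701 − 10 = 691 true varves beyond the cryptotephra horizon.
The varve at the sediment surface is 1899 CE, so the cryptotephra horizon dates to 1899 − 691 = 1208 CE.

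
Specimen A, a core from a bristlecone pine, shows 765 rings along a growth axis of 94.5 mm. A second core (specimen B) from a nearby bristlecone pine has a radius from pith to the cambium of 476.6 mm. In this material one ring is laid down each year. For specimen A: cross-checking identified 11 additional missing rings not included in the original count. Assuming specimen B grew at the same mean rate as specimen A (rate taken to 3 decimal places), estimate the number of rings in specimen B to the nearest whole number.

Specimen A: correcting the raw count gives 765 + 11 = 776 true rings.
A: Extension rate ≈ 94.5 / 776 = 0.122 mm/year.
For B, 476.6 / 0.122 = 3906.56 years ≈ 3907 rings.

3907 rings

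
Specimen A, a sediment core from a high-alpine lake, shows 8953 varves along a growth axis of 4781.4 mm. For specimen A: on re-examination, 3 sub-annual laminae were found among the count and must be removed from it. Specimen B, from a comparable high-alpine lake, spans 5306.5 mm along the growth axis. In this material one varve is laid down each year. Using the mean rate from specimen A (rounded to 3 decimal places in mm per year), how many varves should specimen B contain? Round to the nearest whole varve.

Specimen A: true varve count = 8953 − 3 = 8950.
A: Mean rate = 4781.4 mm / 8950 years ≈ 0.534 mm/yr.
B spans 5306.5 / 0.534 = 9937.27 years ≈ 9937 varves.

9937 varves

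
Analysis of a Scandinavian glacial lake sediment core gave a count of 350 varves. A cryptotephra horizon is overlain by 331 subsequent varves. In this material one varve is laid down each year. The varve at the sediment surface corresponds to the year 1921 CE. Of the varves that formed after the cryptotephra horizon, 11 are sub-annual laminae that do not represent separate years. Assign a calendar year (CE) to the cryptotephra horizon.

1601 CE

There are 331 varves younger than the cryptotephra horizon.
Excluding 11 false varves: 331 − 11 = 320.
1921 − 320 = 1601 CE.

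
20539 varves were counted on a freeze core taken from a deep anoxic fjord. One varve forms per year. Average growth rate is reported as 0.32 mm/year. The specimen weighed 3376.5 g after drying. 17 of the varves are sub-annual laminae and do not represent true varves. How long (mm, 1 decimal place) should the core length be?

6567.0 mm

Correcting the raw count gives 20539 − 17 = 20522 true varves.
Predicted length = 0.32 mm/year × 20522 years = 6567.0 mm.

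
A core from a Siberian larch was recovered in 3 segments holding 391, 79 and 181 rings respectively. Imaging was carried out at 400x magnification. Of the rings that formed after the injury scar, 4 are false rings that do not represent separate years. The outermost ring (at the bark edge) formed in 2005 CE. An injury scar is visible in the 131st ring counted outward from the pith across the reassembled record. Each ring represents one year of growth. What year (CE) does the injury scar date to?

Total rings = 391 + 79 + 181 = 651.
The injury scar sits at ring 131 from the pith, so 651 − 131 = 520 rings formed after it.
Removing the 4 false rings leaves 520 − 4 = 516 true rings beyond the injury scar.
2005 − 516 = 1489 CE.

1489 CE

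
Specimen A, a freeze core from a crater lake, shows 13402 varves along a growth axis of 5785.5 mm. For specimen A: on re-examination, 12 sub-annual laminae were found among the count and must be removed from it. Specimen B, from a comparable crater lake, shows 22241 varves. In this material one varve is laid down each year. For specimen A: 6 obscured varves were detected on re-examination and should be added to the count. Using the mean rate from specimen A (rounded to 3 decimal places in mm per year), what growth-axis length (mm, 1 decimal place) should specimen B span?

9608.1 mm

Specimen A: correcting the raw count gives 13402 − 12 + 6 = 13396 true varves.
A: Mean rate = 5785.5 mm / 13396 years ≈ 0.432 mm/year.
For B, 0.432 mm/year × 22241 years = 9608.1 mm.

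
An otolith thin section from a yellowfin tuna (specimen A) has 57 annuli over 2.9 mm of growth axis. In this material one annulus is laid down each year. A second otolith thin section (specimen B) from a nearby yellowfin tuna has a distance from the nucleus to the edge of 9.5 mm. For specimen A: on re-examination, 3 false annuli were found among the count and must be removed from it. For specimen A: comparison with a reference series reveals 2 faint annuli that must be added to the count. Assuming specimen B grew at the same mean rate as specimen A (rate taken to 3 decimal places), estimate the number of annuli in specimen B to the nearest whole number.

183 annuli

Specimen A: true annulus count = 57 − 3 + 2 = 56.
A: Mean rate = 2.9 mm / 56 years ≈ 0.052 mm/year.
B spans 9.5 / 0.052 = 182.69 years ≈ 183 annuli.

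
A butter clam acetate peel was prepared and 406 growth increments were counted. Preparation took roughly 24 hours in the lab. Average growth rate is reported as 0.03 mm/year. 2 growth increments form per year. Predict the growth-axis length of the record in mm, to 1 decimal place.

6.1 mm

Dividing by 2 growth increments per year: 406 / 2 = 203 years.
Predicted length = 0.03 mm/year × 203 years = 6.1 mm.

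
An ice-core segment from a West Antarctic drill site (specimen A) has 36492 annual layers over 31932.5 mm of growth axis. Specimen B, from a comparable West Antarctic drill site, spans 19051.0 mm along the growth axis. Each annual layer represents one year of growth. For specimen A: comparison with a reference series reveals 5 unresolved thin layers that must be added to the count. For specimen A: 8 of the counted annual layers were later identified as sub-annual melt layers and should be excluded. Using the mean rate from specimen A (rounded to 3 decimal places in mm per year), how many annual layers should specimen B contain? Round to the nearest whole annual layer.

Specimen A: adjusted count: 36492 − 8 + 5 = 36489 annual layers.
A: Extension rate ≈ 31932.5 / 36489 = 0.875 mm per year.
Specimen B: 19051.0 mm / 0.875 mm per year = 21772.57 years ≈ 21773 annual layers.

21773 annual layers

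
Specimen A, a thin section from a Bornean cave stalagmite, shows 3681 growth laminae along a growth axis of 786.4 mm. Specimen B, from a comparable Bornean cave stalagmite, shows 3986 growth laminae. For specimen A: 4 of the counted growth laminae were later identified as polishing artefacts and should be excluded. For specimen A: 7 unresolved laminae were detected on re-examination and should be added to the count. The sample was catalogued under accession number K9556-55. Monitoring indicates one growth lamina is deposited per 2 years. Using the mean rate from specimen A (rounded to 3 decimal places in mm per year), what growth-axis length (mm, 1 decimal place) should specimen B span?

Specimen A: adjusted count: 3681 − 4 + 7 = 3684 growth laminae.
Specimen A: at 2 years per growth lamina, 3684 × 2 = 7368 years.
A: Mean rate = 786.4 mm / 7368 years ≈ 0.107 mm per year.
Specimen B: 3986 growth laminae at 2 years each span 3986 × 2 = 7972 years. For B, 0.107 mm/year × 7972 years = 853.0 mm.

853.0 mm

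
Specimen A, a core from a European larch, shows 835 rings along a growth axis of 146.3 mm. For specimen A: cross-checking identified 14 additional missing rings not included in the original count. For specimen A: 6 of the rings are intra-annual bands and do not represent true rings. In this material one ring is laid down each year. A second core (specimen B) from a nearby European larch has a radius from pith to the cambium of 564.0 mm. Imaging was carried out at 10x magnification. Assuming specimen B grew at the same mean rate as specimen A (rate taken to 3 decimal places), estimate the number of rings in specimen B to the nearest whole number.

3241 rings

Specimen A: adjusted count: 835 − 6 + 14 = 843 rings.
A: 146.3 mm over 843 years gives 146.3 / 843 ≈ 0.174 mm/year.
Specimen B: 564.0 mm / 0.174 mm per year = 3241.38 years ≈ 3241 rings.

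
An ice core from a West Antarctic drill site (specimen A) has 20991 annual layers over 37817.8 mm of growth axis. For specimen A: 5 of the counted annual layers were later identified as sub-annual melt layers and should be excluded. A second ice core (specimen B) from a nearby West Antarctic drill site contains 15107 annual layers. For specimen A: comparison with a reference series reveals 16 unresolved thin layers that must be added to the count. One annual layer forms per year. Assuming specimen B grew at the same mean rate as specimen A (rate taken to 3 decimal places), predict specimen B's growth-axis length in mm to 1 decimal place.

27207.7 mm

Specimen A: after corrections the count is 20991 − 5 + 16 = 21002 annual layers.
A: 37817.8 mm over 21002 years gives 37817.8 / 21002 ≈ 1.801 mm/yr.
For B, 1.801 mm/year × 15107 years = 27207.7 mm.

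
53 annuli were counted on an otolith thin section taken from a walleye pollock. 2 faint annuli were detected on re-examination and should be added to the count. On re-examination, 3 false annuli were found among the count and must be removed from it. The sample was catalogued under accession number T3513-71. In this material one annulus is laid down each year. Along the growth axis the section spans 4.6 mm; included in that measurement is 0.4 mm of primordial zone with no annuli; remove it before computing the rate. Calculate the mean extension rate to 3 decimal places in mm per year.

0.081 mm per year

After corrections the count is 53 − 3 + 2 = 52 annuli.
Net length = 4.6 − 0.4 = 4.2 mm.
Extension rate ≈ 4.2 / 52 = 0.081 mm per year.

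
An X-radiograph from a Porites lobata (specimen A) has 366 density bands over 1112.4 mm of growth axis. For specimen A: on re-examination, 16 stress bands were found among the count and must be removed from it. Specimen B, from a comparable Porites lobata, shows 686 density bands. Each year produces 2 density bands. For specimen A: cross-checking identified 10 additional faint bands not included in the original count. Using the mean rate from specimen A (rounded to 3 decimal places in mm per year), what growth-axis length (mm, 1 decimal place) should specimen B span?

2119.7 mm

Specimen A: adjusted count: 366 − 16 + 10 = 360 density bands.
Specimen A: 360 density bands at 2 per year is 360 / 2 = 180 years.
A: Extension rate ≈ 1112.4 / 180 = 6.180 mm/yr.
Specimen B: with 2 density bands per year, 686 / 2 = 343 years. For B, 6.180 mm/year × 343 years = 2119.7 mm.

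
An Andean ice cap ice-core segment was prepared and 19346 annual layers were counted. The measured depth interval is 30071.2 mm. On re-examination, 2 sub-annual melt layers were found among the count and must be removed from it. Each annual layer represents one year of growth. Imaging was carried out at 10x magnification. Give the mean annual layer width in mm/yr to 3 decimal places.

After corrections the count is 19346 − 2 = 19344 annual layers.
30071.2 mm over 19344 years gives 30071.2 / 19344 ≈ 1.555 mm/yr.

1.555 mm/yr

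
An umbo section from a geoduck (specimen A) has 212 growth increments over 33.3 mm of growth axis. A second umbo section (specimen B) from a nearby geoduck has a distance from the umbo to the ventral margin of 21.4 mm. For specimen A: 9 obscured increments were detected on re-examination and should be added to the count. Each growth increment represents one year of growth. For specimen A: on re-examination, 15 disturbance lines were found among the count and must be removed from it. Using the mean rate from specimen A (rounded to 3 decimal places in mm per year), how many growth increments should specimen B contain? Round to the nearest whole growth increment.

132 growth increments

Specimen A: true growth increment count = 212 − 15 + 9 = 206.
A: 33.3 mm over 206 years gives 33.3 / 206 ≈ 0.162 mm per year.
Specimen B: 21.4 mm / 0.162 mm per year = 132.10 years ≈ 132 growth increments.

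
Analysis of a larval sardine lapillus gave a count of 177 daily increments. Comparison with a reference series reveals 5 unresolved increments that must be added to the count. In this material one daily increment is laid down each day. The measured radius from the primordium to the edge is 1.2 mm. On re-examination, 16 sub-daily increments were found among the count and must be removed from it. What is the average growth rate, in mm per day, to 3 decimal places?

Correcting the raw count gives 177 − 16 + 5 = 166 true daily increments.
Extension rate ≈ 1.2 / 166 = 0.007 mm per day.

0.007 mm per day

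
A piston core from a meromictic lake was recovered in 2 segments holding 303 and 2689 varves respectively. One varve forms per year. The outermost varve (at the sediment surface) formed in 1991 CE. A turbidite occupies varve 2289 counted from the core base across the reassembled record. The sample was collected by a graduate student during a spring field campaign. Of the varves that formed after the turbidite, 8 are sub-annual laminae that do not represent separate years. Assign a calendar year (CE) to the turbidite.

1296 CE

Total varves = 303 + 2689 = 2992.
Between varve 2289 and the sediment surface there are 2992 − 2289 = 703 varves.
Excluding 8 false varves: 703 − 8 = 695.
1991 − 695 = 1296 CE.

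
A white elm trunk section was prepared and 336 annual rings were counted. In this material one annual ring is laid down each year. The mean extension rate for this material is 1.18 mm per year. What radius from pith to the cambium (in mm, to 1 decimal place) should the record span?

336 years of growth are recorded.
Length ≈ 1.18 × 336 = 396.5 mm.

396.5 mm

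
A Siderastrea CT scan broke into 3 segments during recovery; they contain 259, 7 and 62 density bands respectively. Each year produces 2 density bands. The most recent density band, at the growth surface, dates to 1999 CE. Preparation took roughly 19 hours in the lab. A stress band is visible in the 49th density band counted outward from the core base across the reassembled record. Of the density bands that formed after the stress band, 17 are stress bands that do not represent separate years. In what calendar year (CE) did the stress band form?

Total density bands = 259 + 7 + 62 = 328.
Between density band 49 and the growth surface there are 328 − 49 = 279 density bands.
279 − 17 false = 262 true density bands after the stress band.
Dividing by 2 density bands per year: 262 / 2 = 131 years.
The density band at the growth surface is 1999 CE, so the stress band dates to 1999 − 131 = 1868 CE.

1868 CE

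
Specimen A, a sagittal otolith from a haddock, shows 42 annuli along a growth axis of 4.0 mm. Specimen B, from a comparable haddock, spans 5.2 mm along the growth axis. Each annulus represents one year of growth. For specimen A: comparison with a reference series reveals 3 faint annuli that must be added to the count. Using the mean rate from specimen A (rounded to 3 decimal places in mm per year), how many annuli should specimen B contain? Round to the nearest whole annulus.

58 annuli

Specimen A: after corrections the count is 42 + 3 = 45 annuli.
A: 4.0 mm over 45 years gives 4.0 / 45 ≈ 0.089 mm/yr.
B spans 5.2 / 0.089 = 58.43 years ≈ 58 annuli.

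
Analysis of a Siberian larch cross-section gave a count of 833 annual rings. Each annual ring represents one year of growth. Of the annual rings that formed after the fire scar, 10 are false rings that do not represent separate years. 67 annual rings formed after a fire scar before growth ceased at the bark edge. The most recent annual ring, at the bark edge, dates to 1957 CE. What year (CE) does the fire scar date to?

1900 CE

67 annual rings post-date the fire scar.
Removing the 10 false annual rings leaves 67 − 10 = 57 true annual rings beyond the fire scar.
The annual ring at the bark edge is 1957 CE, so the fire scar dates to 1957 − 57 = 1900 CE.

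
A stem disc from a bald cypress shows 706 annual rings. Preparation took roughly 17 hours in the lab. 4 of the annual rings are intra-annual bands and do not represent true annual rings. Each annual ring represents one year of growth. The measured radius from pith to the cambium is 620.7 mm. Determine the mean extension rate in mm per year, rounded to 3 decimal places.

Adjusted count: 706 − 4 = 702 annual rings.
Mean rate = 620.7 mm / 702 years ≈ 0.884 mm per year.

0.884 mm per year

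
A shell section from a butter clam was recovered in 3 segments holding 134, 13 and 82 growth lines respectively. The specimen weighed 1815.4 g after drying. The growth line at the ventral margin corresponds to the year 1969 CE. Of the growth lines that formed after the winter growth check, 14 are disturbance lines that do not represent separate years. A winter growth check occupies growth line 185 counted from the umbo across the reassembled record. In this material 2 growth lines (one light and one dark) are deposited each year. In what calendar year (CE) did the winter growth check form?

Total growth lines = 134 + 13 + 82 = 229.
The winter growth check sits at growth line 185 from the umbo, so 229 − 185 = 44 growth lines formed after it.
44 − 14 false = 30 true growth lines after the winter growth check.
30 growth lines at 2 per year is 30 / 2 = 15 years.
Counting back 15 years from 1969 CE places the winter growth check in 1969 − 15 = 1954 CE.

1954 CE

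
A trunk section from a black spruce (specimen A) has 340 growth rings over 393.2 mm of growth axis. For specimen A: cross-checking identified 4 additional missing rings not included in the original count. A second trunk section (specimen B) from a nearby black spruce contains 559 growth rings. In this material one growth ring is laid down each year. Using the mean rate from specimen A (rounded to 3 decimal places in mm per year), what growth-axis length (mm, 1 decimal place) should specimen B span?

Specimen A: correcting the raw count gives 340 + 4 = 344 true growth rings.
A: 393.2 mm over 344 years gives 393.2 / 344 ≈ 1.143 mm/yr.
For B, 1.143 mm/year × 559 years = 638.9 mm.

638.9 mm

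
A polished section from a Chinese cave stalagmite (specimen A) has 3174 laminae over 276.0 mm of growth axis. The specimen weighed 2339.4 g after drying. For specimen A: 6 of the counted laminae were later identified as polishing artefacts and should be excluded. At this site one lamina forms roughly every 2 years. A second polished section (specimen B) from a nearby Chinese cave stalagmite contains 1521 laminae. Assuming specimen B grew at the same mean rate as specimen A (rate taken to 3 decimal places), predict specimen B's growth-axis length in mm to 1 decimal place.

133.8 mm

Specimen A: after corrections the count is 3174 − 6 = 3168 laminae.
Specimen A: at 2 years per lamina, 3168 × 2 = 6336 years.
A: Mean rate = 276.0 mm / 6336 years ≈ 0.044 mm/year.
Specimen B: at 2 years per lamina, 1521 × 2 = 3042 years. For B, 0.044 mm/year × 3042 years = 133.8 mm.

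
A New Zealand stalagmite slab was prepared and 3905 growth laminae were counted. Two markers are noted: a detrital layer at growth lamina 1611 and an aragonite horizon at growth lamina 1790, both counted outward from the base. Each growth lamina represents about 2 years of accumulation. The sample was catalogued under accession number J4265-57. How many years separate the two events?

The two markers are separated by 1790 − 1611 = 179 growth laminae.
At 2 years per growth lamina, 179 × 2 = 358 years.

358 years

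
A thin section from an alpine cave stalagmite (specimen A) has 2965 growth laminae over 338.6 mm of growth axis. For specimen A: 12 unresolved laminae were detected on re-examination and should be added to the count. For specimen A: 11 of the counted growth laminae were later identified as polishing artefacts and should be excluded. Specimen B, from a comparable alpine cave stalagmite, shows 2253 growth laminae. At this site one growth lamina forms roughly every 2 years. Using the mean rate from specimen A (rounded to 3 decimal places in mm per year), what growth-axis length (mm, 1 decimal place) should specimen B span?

Specimen A: adjusted count: 2965 − 11 + 12 = 2966 growth laminae.
Specimen A: multiplying by 2 years per growth lamina: 2966 × 2 = 5932 years.
A: Extension rate ≈ 338.6 / 5932 = 0.057 mm/year.
Specimen B: at 2 years per growth lamina, 2253 × 2 = 4506 years. Length of B = 0.057 × 4506 = 256.8 mm.

256.8 mm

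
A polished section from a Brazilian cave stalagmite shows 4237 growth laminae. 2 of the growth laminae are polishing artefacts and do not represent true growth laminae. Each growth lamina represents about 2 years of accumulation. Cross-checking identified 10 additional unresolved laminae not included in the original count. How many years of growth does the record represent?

8490 years

True growth lamina count = 4237 − 2 + 10 = 4245.
Multiplying by 2 years per growth lamina: 4245 × 2 = 8490 years.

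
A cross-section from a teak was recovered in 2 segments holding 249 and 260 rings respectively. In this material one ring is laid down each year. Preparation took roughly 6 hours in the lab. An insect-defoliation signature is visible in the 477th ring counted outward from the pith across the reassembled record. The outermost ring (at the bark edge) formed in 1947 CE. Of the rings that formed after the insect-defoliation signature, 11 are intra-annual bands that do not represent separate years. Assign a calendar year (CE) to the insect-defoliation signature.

Total rings = 249 + 260 = 509.
Between ring 477 and the bark edge there are 509 − 477 = 32 rings.
Excluding 11 false rings: 32 − 11 = 21.
Counting back 21 years from 1947 CE places the insect-defoliation signature in 1947 − 21 = 1926 CE.

1926 CE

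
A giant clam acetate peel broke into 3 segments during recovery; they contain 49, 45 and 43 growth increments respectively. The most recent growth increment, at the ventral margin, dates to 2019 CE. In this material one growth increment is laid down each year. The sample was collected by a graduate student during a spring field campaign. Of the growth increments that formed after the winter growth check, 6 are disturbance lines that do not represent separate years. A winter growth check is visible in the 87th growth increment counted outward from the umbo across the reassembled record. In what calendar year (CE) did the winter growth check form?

Total growth increments = 49 + 45 + 43 = 137.
The winter growth check sits at growth increment 87 from the umbo, so 137 − 87 = 50 growth increments formed after it.
Excluding 6 false growth increments: 50 − 6 = 44.
The growth increment at the ventral margin is 2019 CE, so the winter growth check dates to 2019 − 44 = 1975 CE.

1975 CE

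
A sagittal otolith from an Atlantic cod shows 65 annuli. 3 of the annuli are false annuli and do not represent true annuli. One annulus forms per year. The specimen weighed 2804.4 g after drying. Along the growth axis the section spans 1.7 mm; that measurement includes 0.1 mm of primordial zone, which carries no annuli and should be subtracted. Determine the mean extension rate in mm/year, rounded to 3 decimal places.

0.026 mm/year

True annulus count = 65 − 3 = 62.
Removing the 0.1 mm offcut leaves 1.7 − 0.1 = 1.6 mm.
Mean rate = 1.6 mm / 62 years ≈ 0.026 mm/year.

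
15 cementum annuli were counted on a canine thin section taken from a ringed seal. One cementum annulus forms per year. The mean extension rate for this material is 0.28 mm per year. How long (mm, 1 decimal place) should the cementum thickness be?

The record spans 15 years at 0.28 mm per year.
Length ≈ 0.28 × 15 = 4.2 mm.

4.2 mm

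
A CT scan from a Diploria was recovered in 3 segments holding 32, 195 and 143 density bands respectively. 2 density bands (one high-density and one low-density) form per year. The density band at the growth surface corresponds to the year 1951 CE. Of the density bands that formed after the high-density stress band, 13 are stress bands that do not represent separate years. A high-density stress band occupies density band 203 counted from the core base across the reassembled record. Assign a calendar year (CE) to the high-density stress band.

Total density bands = 32 + 195 + 143 = 370.
Between density band 203 and the growth surface there are 370 − 203 = 167 density bands.
Excluding 13 false density bands: 167 − 13 = 154.
154 density bands at 2 per year is 154 / 2 = 77 years.
1951 − 77 = 1874 CE.

1874 CE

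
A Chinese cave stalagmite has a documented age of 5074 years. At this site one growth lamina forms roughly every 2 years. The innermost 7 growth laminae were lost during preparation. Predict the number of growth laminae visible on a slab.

One growth lamina every 2 years means 5074 / 2 = 2537 growth laminae.
Subtracting the 7 growth laminae not captured gives 2537 − 7 = 2530 growth laminae in the record.

2530 growth laminae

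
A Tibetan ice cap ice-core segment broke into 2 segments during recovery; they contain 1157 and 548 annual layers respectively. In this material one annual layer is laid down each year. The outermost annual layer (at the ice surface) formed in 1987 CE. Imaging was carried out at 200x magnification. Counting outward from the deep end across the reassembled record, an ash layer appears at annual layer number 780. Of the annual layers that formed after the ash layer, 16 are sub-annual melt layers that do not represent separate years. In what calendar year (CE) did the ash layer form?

1078 CE

Total annual layers = 1157 + 548 = 1705.
Between annual layer 780 and the ice surface there are 1705 − 780 = 925 annual layers.
Removing the 16 false annual layers leaves 925 − 16 = 909 true annual layers beyond the ash layer.
The annual layer at the ice surface is 1987 CE, so the ash layer dates to 1987 − 909 = 1078 CE.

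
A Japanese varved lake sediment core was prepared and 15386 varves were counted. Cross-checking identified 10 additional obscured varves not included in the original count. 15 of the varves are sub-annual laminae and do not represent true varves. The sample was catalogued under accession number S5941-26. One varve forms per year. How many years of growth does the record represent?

After corrections the count is 15386 − 15 + 10 = 15381 varves.
At one varve per year, that is 15381 years.

15381 years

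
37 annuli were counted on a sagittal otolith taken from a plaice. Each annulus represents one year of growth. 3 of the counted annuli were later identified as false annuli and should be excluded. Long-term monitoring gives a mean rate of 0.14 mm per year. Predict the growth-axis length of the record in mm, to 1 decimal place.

After corrections the count is 37 − 3 = 34 annuli.
Predicted length = 0.14 mm/year × 34 years = 4.8 mm.

4.8 mm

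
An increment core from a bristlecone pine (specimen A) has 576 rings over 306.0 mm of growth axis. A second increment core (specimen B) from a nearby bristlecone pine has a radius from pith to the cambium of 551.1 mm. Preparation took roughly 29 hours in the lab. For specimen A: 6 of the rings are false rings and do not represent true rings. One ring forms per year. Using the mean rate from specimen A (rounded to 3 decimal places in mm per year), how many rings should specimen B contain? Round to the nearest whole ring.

1026 rings

Specimen A: correcting the raw count gives 576 − 6 = 570 true rings.
A: Extension rate ≈ 306.0 / 570 = 0.537 mm per year.
For B, 551.1 / 0.537 = 1026.26 years ≈ 1026 rings.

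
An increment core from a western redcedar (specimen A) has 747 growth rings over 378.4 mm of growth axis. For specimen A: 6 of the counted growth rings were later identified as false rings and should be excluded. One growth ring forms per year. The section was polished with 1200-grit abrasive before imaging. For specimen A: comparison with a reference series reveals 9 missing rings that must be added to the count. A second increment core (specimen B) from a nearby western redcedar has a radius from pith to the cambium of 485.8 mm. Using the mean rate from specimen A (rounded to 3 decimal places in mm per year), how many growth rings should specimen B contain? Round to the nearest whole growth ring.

Specimen A: after corrections the count is 747 − 6 + 9 = 750 growth rings.
A: Extension rate ≈ 378.4 / 750 = 0.505 mm/year.
B spans 485.8 / 0.505 = 961.98 years ≈ 962 growth rings.

962 growth rings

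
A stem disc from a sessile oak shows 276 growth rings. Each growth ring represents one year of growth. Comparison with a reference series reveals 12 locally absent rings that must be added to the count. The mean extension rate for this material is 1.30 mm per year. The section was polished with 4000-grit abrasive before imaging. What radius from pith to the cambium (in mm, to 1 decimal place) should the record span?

374.4 mm

Adjusted count: 276 + 12 = 288 growth rings.
288 years at 1.30 mm/year gives 1.30 × 288 = 374.4 mm.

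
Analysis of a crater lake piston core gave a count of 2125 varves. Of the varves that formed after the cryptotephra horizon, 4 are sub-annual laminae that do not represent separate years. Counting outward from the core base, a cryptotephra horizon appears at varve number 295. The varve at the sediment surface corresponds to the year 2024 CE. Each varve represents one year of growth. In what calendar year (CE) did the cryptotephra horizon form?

198 CE

Between varve 295 and the sediment surface there are 2125 − 295 = 1830 varves.
1830 − 4 false = 1826 true varves after the cryptotephra horizon.
2024 − 1826 = 198 CE.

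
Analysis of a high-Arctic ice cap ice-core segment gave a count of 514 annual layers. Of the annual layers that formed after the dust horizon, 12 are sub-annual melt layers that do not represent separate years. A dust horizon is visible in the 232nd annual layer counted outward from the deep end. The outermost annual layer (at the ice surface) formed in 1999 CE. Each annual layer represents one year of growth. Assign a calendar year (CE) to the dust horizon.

1729 CE

514 − 232 = 282 annual layers lie beyond the dust horizon toward the ice surface.
Excluding 12 false annual layers: 282 − 12 = 270.
1999 − 270 = 1729 CE.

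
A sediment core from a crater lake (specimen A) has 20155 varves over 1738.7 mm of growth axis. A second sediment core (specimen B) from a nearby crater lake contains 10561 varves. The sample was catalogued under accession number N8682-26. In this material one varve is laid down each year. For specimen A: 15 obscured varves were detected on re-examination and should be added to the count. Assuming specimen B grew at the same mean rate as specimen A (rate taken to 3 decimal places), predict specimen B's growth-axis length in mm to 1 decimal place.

908.2 mm

Specimen A: correcting the raw count gives 20155 + 15 = 20170 true varves.
A: Extension rate ≈ 1738.7 / 20170 = 0.086 mm/year.
B's length ≈ 0.086 × 10561 = 908.2 mm.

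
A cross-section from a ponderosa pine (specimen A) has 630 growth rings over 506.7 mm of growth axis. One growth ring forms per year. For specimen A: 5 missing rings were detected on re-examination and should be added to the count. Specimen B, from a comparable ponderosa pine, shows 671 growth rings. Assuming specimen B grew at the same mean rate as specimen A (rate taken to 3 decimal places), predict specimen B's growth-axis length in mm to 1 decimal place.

Specimen A: true growth ring count = 630 + 5 = 635.
A: 506.7 mm over 635 years gives 506.7 / 635 ≈ 0.798 mm per year.
Length of B = 0.798 × 671 = 535.5 mm.

535.5 mm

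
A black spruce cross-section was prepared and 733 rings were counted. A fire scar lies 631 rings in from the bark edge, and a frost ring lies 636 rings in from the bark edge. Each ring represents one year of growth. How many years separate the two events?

The two markers are separated by 636 − 631 = 5 rings.
At one ring per year, 5 years elapsed between them.

5 years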